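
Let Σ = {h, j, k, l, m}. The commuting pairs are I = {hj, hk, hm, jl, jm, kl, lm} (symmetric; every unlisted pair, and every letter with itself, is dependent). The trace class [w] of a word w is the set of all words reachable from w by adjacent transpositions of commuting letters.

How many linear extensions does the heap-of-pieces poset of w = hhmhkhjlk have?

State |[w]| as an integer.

0(h) covers ∅
1(h) covers 0:h
2(m) covers ∅
3(h) covers 1:h
4(k) covers 2:m
5(h) covers 3:h
6(j) covers 4:k
7(l) covers 5:h
8(k) covers 6:j
floor of heap: 0:h, 2:m
completions by unplaced set U, small U first (add the entries for U minus each lowest piece of U):
  |U|=1: {7}:1  {8}:1
  |U|=2: {5,7}:1  {6,8}:1  {7,8}:2
  |U|=3: {3,5,7}:1  {4,6,8}:1  {5,7,8}:3  {6,7,8}:3
  |U|=4: {1,3,5,7}:1  {2,4,6,8}:1  {3,5,7,8}:4  {4,6,7,8}:4  {5,6,7,8}:6
  |U|=5: {0,1,3,5,7}:1  {1,3,5,7,8}:5  {2,4,6,7,8}:5  {3,5,6,7,8}:10  {4,5,6,7,8}:10
  |U|=6: {0,1,3,5,7,8}:6  {1,3,5,6,7,8}:15  {2,4,5,6,7,8}:15  {3,4,5,6,7,8}:20
  |U|=7: {0,1,3,5,6,7,8}:21  {1,3,4,5,6,7,8}:35  {2,3,4,5,6,7,8}:35
  start at 0(h): 70
  start at 2(m): 56
sum over floor = 126

126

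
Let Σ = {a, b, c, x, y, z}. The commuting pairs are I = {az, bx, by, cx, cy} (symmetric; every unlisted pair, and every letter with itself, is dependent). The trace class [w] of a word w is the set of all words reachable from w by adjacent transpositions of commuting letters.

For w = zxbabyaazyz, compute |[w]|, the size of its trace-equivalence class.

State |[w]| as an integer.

12

#0=z has no predecessor
#1=x depends on [0:z]
#2=b depends on [0:z]
#3=a depends on [1:x, 2:b]
#4=b depends on [3:a]
#5=y depends on [3:a]
#6=a depends on [4:b, 5:y]
#7=a depends on [6:a]
#8=z depends on [4:b, 5:y]
#9=y depends on [7:a, 8:z]
#10=z depends on [9:y]
sources: [0:z]
N(rest) = Σ N(rest − s) over sources s of rest; N(one piece) = 1:
  size 1 → [10]=1
  size 2 → [9,10]=1
  size 3 → [7,9,10]=1  [8,9,10]=1
  size 4 → [6,7,9,10]=1  [7,8,9,10]=2
  size 5 → [6,7,8,9,10]=3
  size 6 → [4,6,7,8,9,10]=3  [5,6,7,8,9,10]=3
  size 7 → [4,5,6,7,8,9,10]=6
  size 8 → [3,4,5,6,7,8,9,10]=6
  size 9 → [1,3,4,5,6,7,8,9,10]=6  [2,3,4,5,6,7,8,9,10]=6
  first=0(z) contributes 12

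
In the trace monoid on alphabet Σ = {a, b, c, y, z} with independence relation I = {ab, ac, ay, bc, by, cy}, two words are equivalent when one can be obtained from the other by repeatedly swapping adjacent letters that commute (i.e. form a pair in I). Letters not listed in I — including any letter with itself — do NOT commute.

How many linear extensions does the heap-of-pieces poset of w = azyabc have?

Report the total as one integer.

#0=a has no predecessor
#1=z depends on [0:a]
#2=y depends on [1:z]
#3=a depends on [1:z]
#4=b depends on [1:z]
#5=c depends on [1:z]
sources: [0:a]
N(rest) = Σ N(rest − s) over sources s of rest; N(one piece) = 1:
  size 1 → [2]=1  [3]=1  [4]=1  [5]=1
  size 2 → [2,3]=2  [2,4]=2  [2,5]=2  [3,4]=2  [3,5]=2  [4,5]=2
  size 3 → [2,3,4]=6  [2,3,5]=6  [2,4,5]=6  [3,4,5]=6
  size 4 → [2,3,4,5]=24
  first=0(a) contributes 24

24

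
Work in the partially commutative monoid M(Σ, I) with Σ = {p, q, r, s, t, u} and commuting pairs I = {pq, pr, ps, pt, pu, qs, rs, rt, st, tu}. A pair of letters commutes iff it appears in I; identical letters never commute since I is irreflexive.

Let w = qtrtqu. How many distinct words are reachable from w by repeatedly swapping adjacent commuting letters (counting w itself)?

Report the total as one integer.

3

#0=q has no predecessor
#1=t depends on [0:q]
#2=r depends on [0:q]
#3=t depends on [1:t]
#4=q depends on [2:r, 3:t]
#5=u depends on [4:q]
sources: [0:q]
N(rest) = Σ N(rest − s) over sources s of rest; N(one piece) = 1:
  size 1 → [5]=1
  size 2 → [4,5]=1
  size 3 → [2,4,5]=1  [3,4,5]=1
  size 4 → [1,3,4,5]=1  [2,3,4,5]=2
  first=0(q) contributes 3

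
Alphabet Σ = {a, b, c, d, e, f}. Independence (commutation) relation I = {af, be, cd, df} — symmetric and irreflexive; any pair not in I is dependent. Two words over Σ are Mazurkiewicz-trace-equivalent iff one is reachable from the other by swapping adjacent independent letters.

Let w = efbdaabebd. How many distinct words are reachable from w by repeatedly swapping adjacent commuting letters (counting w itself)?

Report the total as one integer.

3

#0=e has no predecessor
#1=f depends on [0:e]
#2=b depends on [1:f]
#3=d depends on [2:b]
#4=a depends on [3:d]
#5=a depends on [4:a]
#6=b depends on [5:a]
#7=e depends on [5:a]
#8=b depends on [6:b]
#9=d depends on [7:e, 8:b]
sources: [0:e]
N(rest) = Σ N(rest − s) over sources s of rest; N(one piece) = 1:
  size 1 → [9]=1
  size 2 → [7,9]=1  [8,9]=1
  size 3 → [6,8,9]=1  [7,8,9]=2
  size 4 → [6,7,8,9]=3
  size 5 → [5,6,7,8,9]=3
  size 6 → [4,5,6,7,8,9]=3
  size 7 → [3,4,5,6,7,8,9]=3
  size 8 → [2,3,4,5,6,7,8,9]=3
  first=0(e) contributes 3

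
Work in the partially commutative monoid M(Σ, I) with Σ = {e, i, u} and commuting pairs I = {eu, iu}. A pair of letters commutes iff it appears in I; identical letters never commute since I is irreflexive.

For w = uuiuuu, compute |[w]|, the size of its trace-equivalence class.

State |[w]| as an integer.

#0=u has no predecessor
#1=u depends on [0:u]
#2=i has no predecessor
#3=u depends on [1:u]
#4=u depends on [3:u]
#5=u depends on [4:u]
sources: [0:u, 2:i]
N(rest) = Σ N(rest − s) over sources s of rest; N(one piece) = 1:
  size 1 → [2]=1  [5]=1
  size 2 → [2,5]=2  [4,5]=1
  size 3 → [2,4,5]=3  [3,4,5]=1
  size 4 → [1,3,4,5]=1  [2,3,4,5]=4
  first=0(u) contributes 5
  first=2(i) contributes 1
|[w]| = 6

6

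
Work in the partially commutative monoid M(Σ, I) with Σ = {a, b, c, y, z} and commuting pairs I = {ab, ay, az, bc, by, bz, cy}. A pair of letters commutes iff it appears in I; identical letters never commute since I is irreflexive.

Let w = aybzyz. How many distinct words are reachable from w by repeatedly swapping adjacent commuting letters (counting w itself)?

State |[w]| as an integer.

piece 0:a — minimal
piece 1:y — minimal
piece 2:b — minimal
piece 3:z rests on {1:y}
piece 4:y rests on {3:z}
piece 5:z rests on {4:y}
minimal pieces: {0:a, 1:y, 2:b}
ways to finish when only these pieces remain (= sum over removing one remaining piece with nothing left below it):
  1 left: {0}→1  {2}→1  {5}→1
  2 left: {0,2}→2  {0,5}→2  {2,5}→2  {4,5}→1
  3 left: {0,2,5}→6  {0,4,5}→3  {2,4,5}→3  {3,4,5}→1
  4 left: {0,2,4,5}→12  {0,3,4,5}→4  {1,3,4,5}→1  {2,3,4,5}→4
  placing 0:a first → 5 extensions
  placing 1:y first → 20 extensions
  placing 2:b first → 5 extensions
total linear extensions = 30

30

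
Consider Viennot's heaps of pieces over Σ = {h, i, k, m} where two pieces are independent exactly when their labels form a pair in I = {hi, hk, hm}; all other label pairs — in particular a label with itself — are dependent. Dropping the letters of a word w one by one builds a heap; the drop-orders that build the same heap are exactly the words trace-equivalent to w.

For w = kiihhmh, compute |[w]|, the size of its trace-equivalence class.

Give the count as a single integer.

35

#0=k has no predecessor
#1=i depends on [0:k]
#2=i depends on [1:i]
#3=h has no predecessor
#4=h depends on [3:h]
#5=m depends on [2:i]
#6=h depends on [4:h]
sources: [0:k, 3:h]
N(rest) = Σ N(rest − s) over sources s of rest; N(one piece) = 1:
  size 1 → [5]=1  [6]=1
  size 2 → [2,5]=1  [4,6]=1  [5,6]=2
  size 3 → [1,2,5]=1  [2,5,6]=3  [3,4,6]=1  [4,5,6]=3
  size 4 → [0,1,2,5]=1  [1,2,5,6]=4  [2,4,5,6]=6  [3,4,5,6]=4
  size 5 → [0,1,2,5,6]=5  [1,2,4,5,6]=10  [2,3,4,5,6]=10
  first=0(k) contributes 20
  first=3(h) contributes 15
|[w]| = 35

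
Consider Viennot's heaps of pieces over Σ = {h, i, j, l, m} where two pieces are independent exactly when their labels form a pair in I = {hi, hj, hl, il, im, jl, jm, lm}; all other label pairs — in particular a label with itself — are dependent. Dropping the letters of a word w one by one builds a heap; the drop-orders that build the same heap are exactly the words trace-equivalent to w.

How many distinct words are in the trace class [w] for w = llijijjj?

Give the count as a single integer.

28

piece 0:l — minimal
piece 1:l rests on {0:l}
piece 2:i — minimal
piece 3:j rests on {2:i}
piece 4:i rests on {3:j}
piece 5:j rests on {4:i}
piece 6:j rests on {5:j}
piece 7:j rests on {6:j}
minimal pieces: {0:l, 2:i}
ways to finish when only these pieces remain (= sum over removing one remaining piece with nothing left below it):
  1 left: {1}→1  {7}→1
  2 left: {0,1}→1  {1,7}→2  {6,7}→1
  3 left: {0,1,7}→3  {1,6,7}→3  {5,6,7}→1
  4 left: {0,1,6,7}→6  {1,5,6,7}→4  {4,5,6,7}→1
  5 left: {0,1,5,6,7}→10  {1,4,5,6,7}→5  {3,4,5,6,7}→1
  6 left: {0,1,4,5,6,7}→15  {1,3,4,5,6,7}→6  {2,3,4,5,6,7}→1
  placing 0:l first → 7 extensions
  placing 2:i first → 21 extensions
total linear extensions = 28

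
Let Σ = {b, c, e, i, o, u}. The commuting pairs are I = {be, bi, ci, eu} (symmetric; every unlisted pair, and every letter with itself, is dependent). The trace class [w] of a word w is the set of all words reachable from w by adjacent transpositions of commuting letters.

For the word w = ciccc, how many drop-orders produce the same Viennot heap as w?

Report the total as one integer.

5

drop 0:c onto floor
drop 1:i onto floor
drop 2:c onto {0:c}
drop 3:c onto {2:c}
drop 4:c onto {3:c}
ground layer = {0:c, 1:i}
drop-orders for the pieces not yet dropped (sum over which currently-grounded one goes next):
  1 to go: {1} 1  {4} 1
  2 to go: {1,4} 2  {3,4} 1
  3 to go: {1,3,4} 3  {2,3,4} 1
  if 0:c drops first: 4 orders
  if 1:i drops first: 1 orders
heap linearizations: 5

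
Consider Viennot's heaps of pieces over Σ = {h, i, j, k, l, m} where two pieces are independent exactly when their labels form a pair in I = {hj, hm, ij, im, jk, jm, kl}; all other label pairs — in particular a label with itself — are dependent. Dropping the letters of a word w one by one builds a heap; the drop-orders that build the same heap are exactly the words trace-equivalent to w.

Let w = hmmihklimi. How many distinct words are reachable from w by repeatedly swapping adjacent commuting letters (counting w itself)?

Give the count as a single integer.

drop 0:h onto floor
drop 1:m onto floor
drop 2:m onto {1:m}
drop 3:i onto {0:h}
drop 4:h onto {3:i}
drop 5:k onto {2:m, 4:h}
drop 6:l onto {2:m, 4:h}
drop 7:i onto {5:k, 6:l}
drop 8:m onto {5:k, 6:l}
drop 9:i onto {7:i}
ground layer = {0:h, 1:m}
drop-orders for the pieces not yet dropped (sum over which currently-grounded one goes next):
  1 to go: {8} 1  {9} 1
  2 to go: {7,9} 1  {8,9} 2
  3 to go: {7,8,9} 3
  4 to go: {5,7,8,9} 3  {6,7,8,9} 3
  5 to go: {5,6,7,8,9} 6
  6 to go: {2,5,6,7,8,9} 6  {4,5,6,7,8,9} 6
  7 to go: {1,2,5,6,7,8,9} 6  {2,4,5,6,7,8,9} 12  {3,4,5,6,7,8,9} 6
  8 to go: {0,3,4,5,6,7,8,9} 6  {1,2,4,5,6,7,8,9} 18  {2,3,4,5,6,7,8,9} 18
  if 0:h drops first: 36 orders
  if 1:m drops first: 24 orders
heap linearizations: 60

60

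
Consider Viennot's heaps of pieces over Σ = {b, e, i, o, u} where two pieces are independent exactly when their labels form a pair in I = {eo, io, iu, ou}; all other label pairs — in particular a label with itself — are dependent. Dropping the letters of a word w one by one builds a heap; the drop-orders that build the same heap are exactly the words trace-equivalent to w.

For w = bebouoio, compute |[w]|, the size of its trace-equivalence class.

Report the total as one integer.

0(b) covers ∅
1(e) covers 0:b
2(b) covers 1:e
3(o) covers 2:b
4(u) covers 2:b
5(o) covers 3:o
6(i) covers 2:b
7(o) covers 5:o
floor of heap: 0:b
completions by unplaced set U, small U first (add the entries for U minus each lowest piece of U):
  |U|=1: {4}:1  {6}:1  {7}:1
  |U|=2: {4,6}:2  {4,7}:2  {5,7}:1  {6,7}:2
  |U|=3: {3,5,7}:1  {4,5,7}:3  {4,6,7}:6  {5,6,7}:3
  |U|=4: {3,4,5,7}:4  {3,5,6,7}:4  {4,5,6,7}:12
  |U|=5: {3,4,5,6,7}:20
  |U|=6: {2,3,4,5,6,7}:20
  start at 0(b): 20

20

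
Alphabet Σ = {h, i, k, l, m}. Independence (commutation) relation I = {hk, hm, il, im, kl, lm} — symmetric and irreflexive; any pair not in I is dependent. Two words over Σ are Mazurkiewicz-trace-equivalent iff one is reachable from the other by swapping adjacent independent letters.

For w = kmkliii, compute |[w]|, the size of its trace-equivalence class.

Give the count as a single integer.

drop 0:k onto floor
drop 1:m onto {0:k}
drop 2:k onto {1:m}
drop 3:l onto floor
drop 4:i onto {2:k}
drop 5:i onto {4:i}
drop 6:i onto {5:i}
ground layer = {0:k, 3:l}
drop-orders for the pieces not yet dropped (sum over which currently-grounded one goes next):
  1 to go: {3} 1  {6} 1
  2 to go: {3,6} 2  {5,6} 1
  3 to go: {3,5,6} 3  {4,5,6} 1
  4 to go: {2,4,5,6} 1  {3,4,5,6} 4
  5 to go: {1,2,4,5,6} 1  {2,3,4,5,6} 5
  if 0:k drops first: 6 orders
  if 3:l drops first: 1 orders
heap linearizations: 7

7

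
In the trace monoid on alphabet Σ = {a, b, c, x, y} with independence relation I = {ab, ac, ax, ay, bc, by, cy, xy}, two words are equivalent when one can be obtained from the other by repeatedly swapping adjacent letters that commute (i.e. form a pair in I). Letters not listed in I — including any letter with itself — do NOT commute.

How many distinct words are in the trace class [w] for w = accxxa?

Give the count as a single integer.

15

0(a) covers ∅
1(c) covers ∅
2(c) covers 1:c
3(x) covers 2:c
4(x) covers 3:x
5(a) covers 0:a
floor of heap: 0:a, 1:c
completions by unplaced set U, small U first (add the entries for U minus each lowest piece of U):
  |U|=1: {4}:1  {5}:1
  |U|=2: {0,5}:1  {3,4}:1  {4,5}:2
  |U|=3: {0,4,5}:3  {2,3,4}:1  {3,4,5}:3
  |U|=4: {0,3,4,5}:6  {1,2,3,4}:1  {2,3,4,5}:4
  start at 0(a): 5
  start at 1(c): 10
sum over floor = 15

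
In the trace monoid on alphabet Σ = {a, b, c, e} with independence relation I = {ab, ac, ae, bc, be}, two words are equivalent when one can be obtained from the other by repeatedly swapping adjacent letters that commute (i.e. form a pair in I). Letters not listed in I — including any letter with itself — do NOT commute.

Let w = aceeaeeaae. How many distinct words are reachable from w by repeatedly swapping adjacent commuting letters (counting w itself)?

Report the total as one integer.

#0=a has no predecessor
#1=c has no predecessor
#2=e depends on [1:c]
#3=e depends on [2:e]
#4=a depends on [0:a]
#5=e depends on [3:e]
#6=e depends on [5:e]
#7=a depends on [4:a]
#8=a depends on [7:a]
#9=e depends on [6:e]
sources: [0:a, 1:c]
N(rest) = Σ N(rest − s) over sources s of rest; N(one piece) = 1:
  size 1 → [8]=1  [9]=1
  size 2 → [6,9]=1  [7,8]=1  [8,9]=2
  size 3 → [4,7,8]=1  [5,6,9]=1  [6,8,9]=3  [7,8,9]=3
  size 4 → [0,4,7,8]=1  [3,5,6,9]=1  [4,7,8,9]=4  [5,6,8,9]=4  [6,7,8,9]=6
  size 5 → [0,4,7,8,9]=5  [2,3,5,6,9]=1  [3,5,6,8,9]=5  [4,6,7,8,9]=10  [5,6,7,8,9]=10
  size 6 → [0,4,6,7,8,9]=15  [1,2,3,5,6,9]=1  [2,3,5,6,8,9]=6  [3,5,6,7,8,9]=15  [4,5,6,7,8,9]=20
  size 7 → [0,4,5,6,7,8,9]=35  [1,2,3,5,6,8,9]=7  [2,3,5,6,7,8,9]=21  [3,4,5,6,7,8,9]=35
  size 8 → [0,3,4,5,6,7,8,9]=70  [1,2,3,5,6,7,8,9]=28  [2,3,4,5,6,7,8,9]=56
  first=0(a) contributes 84
  first=1(c) contributes 126
|[w]| = 210

210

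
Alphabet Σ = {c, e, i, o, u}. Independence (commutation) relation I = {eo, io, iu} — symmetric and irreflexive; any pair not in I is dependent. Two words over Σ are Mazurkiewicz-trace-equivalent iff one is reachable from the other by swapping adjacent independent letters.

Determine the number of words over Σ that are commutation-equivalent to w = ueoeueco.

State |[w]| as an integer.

0(u) covers ∅
1(e) covers 0:u
2(o) covers 0:u
3(e) covers 1:e
4(u) covers 2:o, 3:e
5(e) covers 4:u
6(c) covers 5:e
7(o) covers 6:c
floor of heap: 0:u
completions by unplaced set U, small U first (add the entries for U minus each lowest piece of U):
  |U|=1: {7}:1
  |U|=2: {6,7}:1
  |U|=3: {5,6,7}:1
  |U|=4: {4,5,6,7}:1
  |U|=5: {2,4,5,6,7}:1  {3,4,5,6,7}:1
  |U|=6: {1,3,4,5,6,7}:1  {2,3,4,5,6,7}:2
  start at 0(u): 3

3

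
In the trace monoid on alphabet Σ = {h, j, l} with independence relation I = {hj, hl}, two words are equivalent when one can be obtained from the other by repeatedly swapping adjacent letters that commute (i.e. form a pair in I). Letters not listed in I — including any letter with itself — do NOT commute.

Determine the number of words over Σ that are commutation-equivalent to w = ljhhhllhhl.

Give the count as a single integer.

252

drop 0:l onto floor
drop 1:j onto {0:l}
drop 2:h onto floor
drop 3:h onto {2:h}
drop 4:h onto {3:h}
drop 5:l onto {1:j}
drop 6:l onto {5:l}
drop 7:h onto {4:h}
drop 8:h onto {7:h}
drop 9:l onto {6:l}
ground layer = {0:l, 2:h}
drop-orders for the pieces not yet dropped (sum over which currently-grounded one goes next):
  1 to go: {8} 1  {9} 1
  2 to go: {6,9} 1  {7,8} 1  {8,9} 2
  3 to go: {4,7,8} 1  {5,6,9} 1  {6,8,9} 3  {7,8,9} 3
  4 to go: {1,5,6,9} 1  {3,4,7,8} 1  {4,7,8,9} 4  {5,6,8,9} 4  {6,7,8,9} 6
  5 to go: {0,1,5,6,9} 1  {1,5,6,8,9} 5  {2,3,4,7,8} 1  {3,4,7,8,9} 5  {4,6,7,8,9} 10  {5,6,7,8,9} 10
  6 to go: {0,1,5,6,8,9} 6  {1,5,6,7,8,9} 15  {2,3,4,7,8,9} 6  {3,4,6,7,8,9} 15  {4,5,6,7,8,9} 20
  7 to go: {0,1,5,6,7,8,9} 21  {1,4,5,6,7,8,9} 35  {2,3,4,6,7,8,9} 21  {3,4,5,6,7,8,9} 35
  8 to go: {0,1,4,5,6,7,8,9} 56  {1,3,4,5,6,7,8,9} 70  {2,3,4,5,6,7,8,9} 56
  if 0:l drops first: 126 orders
  if 2:h drops first: 126 orders
heap linearizations: 252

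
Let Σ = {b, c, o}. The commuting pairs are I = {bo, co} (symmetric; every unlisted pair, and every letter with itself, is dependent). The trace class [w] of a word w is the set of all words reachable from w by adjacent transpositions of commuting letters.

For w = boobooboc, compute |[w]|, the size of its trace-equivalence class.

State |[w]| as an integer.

126

drop 0:b onto floor
drop 1:o onto floor
drop 2:o onto {1:o}
drop 3:b onto {0:b}
drop 4:o onto {2:o}
drop 5:o onto {4:o}
drop 6:b onto {3:b}
drop 7:o onto {5:o}
drop 8:c onto {6:b}
ground layer = {0:b, 1:o}
drop-orders for the pieces not yet dropped (sum over which currently-grounded one goes next):
  1 to go: {7} 1  {8} 1
  2 to go: {5,7} 1  {6,8} 1  {7,8} 2
  3 to go: {3,6,8} 1  {4,5,7} 1  {5,7,8} 3  {6,7,8} 3
  4 to go: {0,3,6,8} 1  {2,4,5,7} 1  {3,6,7,8} 4  {4,5,7,8} 4  {5,6,7,8} 6
  5 to go: {0,3,6,7,8} 5  {1,2,4,5,7} 1  {2,4,5,7,8} 5  {3,5,6,7,8} 10  {4,5,6,7,8} 10
  6 to go: {0,3,5,6,7,8} 15  {1,2,4,5,7,8} 6  {2,4,5,6,7,8} 15  {3,4,5,6,7,8} 20
  7 to go: {0,3,4,5,6,7,8} 35  {1,2,4,5,6,7,8} 21  {2,3,4,5,6,7,8} 35
  if 0:b drops first: 56 orders
  if 1:o drops first: 70 orders
heap linearizations: 126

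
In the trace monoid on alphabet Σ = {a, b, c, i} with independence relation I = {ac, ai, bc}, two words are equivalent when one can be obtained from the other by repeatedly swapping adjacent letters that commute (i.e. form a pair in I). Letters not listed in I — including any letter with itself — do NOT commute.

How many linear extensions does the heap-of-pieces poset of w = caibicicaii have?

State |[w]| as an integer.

0(c) covers ∅
1(a) covers ∅
2(i) covers 0:c
3(b) covers 1:a, 2:i
4(i) covers 3:b
5(c) covers 4:i
6(i) covers 5:c
7(c) covers 6:i
8(a) covers 3:b
9(i) covers 7:c
10(i) covers 9:i
floor of heap: 0:c, 1:a
completions by unplaced set U, small U first (add the entries for U minus each lowest piece of U):
  |U|=1: {8}:1  {10}:1
  |U|=2: {8,10}:2  {9,10}:1
  |U|=3: {7,9,10}:1  {8,9,10}:3
  |U|=4: {6,7,9,10}:1  {7,8,9,10}:4
  |U|=5: {5,6,7,9,10}:1  {6,7,8,9,10}:5
  |U|=6: {4,5,6,7,9,10}:1  {5,6,7,8,9,10}:6
  |U|=7: {4,5,6,7,8,9,10}:7
  |U|=8: {3,4,5,6,7,8,9,10}:7
  |U|=9: {1,3,4,5,6,7,8,9,10}:7  {2,3,4,5,6,7,8,9,10}:7
  start at 0(c): 14
  start at 1(a): 7
sum over floor = 21

21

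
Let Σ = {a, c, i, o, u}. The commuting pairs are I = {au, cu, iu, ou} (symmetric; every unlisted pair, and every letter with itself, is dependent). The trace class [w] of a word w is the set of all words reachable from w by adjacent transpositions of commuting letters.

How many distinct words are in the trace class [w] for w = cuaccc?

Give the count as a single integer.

piece 0:c — minimal
piece 1:u — minimal
piece 2:a rests on {0:c}
piece 3:c rests on {2:a}
piece 4:c rests on {3:c}
piece 5:c rests on {4:c}
minimal pieces: {0:c, 1:u}
ways to finish when only these pieces remain (= sum over removing one remaining piece with nothing left below it):
  1 left: {1}→1  {5}→1
  2 left: {1,5}→2  {4,5}→1
  3 left: {1,4,5}→3  {3,4,5}→1
  4 left: {1,3,4,5}→4  {2,3,4,5}→1
  placing 0:c first → 5 extensions
  placing 1:u first → 1 extensions
total linear extensions = 6

6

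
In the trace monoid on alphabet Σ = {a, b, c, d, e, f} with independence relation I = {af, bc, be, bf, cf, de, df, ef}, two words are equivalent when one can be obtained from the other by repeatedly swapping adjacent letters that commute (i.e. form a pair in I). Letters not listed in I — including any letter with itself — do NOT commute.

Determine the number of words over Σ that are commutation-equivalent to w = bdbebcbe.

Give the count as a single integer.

0(b) covers ∅
1(d) covers 0:b
2(b) covers 1:d
3(e) covers ∅
4(b) covers 2:b
5(c) covers 1:d, 3:e
6(b) covers 4:b
7(e) covers 5:c
floor of heap: 0:b, 3:e
completions by unplaced set U, small U first (add the entries for U minus each lowest piece of U):
  |U|=1: {6}:1  {7}:1
  |U|=2: {4,6}:1  {5,7}:1  {6,7}:2
  |U|=3: {2,4,6}:1  {3,5,7}:1  {4,6,7}:3  {5,6,7}:3
  |U|=4: {2,4,6,7}:4  {3,5,6,7}:4  {4,5,6,7}:6
  |U|=5: {2,4,5,6,7}:10  {3,4,5,6,7}:10
  |U|=6: {1,2,4,5,6,7}:10  {2,3,4,5,6,7}:20
  start at 0(b): 30
  start at 3(e): 10
sum over floor = 40

40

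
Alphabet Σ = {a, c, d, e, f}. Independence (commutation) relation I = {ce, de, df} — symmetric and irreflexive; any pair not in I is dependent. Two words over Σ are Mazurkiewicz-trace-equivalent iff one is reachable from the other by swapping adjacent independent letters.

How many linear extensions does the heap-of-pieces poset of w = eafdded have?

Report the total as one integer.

10

#0=e has no predecessor
#1=a depends on [0:e]
#2=f depends on [1:a]
#3=d depends on [1:a]
#4=d depends on [3:d]
#5=e depends on [2:f]
#6=d depends on [4:d]
sources: [0:e]
N(rest) = Σ N(rest − s) over sources s of rest; N(one piece) = 1:
  size 1 → [5]=1  [6]=1
  size 2 → [2,5]=1  [4,6]=1  [5,6]=2
  size 3 → [2,5,6]=3  [3,4,6]=1  [4,5,6]=3
  size 4 → [2,4,5,6]=6  [3,4,5,6]=4
  size 5 → [2,3,4,5,6]=10
  first=0(e) contributes 10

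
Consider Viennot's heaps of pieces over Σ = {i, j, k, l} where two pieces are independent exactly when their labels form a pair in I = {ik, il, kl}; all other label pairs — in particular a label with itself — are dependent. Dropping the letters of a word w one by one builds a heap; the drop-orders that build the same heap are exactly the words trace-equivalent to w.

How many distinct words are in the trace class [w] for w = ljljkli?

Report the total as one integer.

drop 0:l onto floor
drop 1:j onto {0:l}
drop 2:l onto {1:j}
drop 3:j onto {2:l}
drop 4:k onto {3:j}
drop 5:l onto {3:j}
drop 6:i onto {3:j}
ground layer = {0:l}
drop-orders for the pieces not yet dropped (sum over which currently-grounded one goes next):
  1 to go: {4} 1  {5} 1  {6} 1
  2 to go: {4,5} 2  {4,6} 2  {5,6} 2
  3 to go: {4,5,6} 6
  4 to go: {3,4,5,6} 6
  5 to go: {2,3,4,5,6} 6
  if 0:l drops first: 6 orders

6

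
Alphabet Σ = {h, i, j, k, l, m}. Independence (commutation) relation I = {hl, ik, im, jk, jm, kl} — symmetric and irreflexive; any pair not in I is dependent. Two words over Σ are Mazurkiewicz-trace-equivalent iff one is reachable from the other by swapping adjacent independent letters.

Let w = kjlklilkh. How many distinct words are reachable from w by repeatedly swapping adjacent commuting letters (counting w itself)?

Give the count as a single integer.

0(k) covers ∅
1(j) covers ∅
2(l) covers 1:j
3(k) covers 0:k
4(l) covers 2:l
5(i) covers 4:l
6(l) covers 5:i
7(k) covers 3:k
8(h) covers 5:i, 7:k
floor of heap: 0:k, 1:j
completions by unplaced set U, small U first (add the entries for U minus each lowest piece of U):
  |U|=1: {6}:1  {8}:1
  |U|=2: {6,8}:2  {7,8}:1
  |U|=3: {3,7,8}:1  {5,6,8}:2  {6,7,8}:3
  |U|=4: {0,3,7,8}:1  {3,6,7,8}:4  {4,5,6,8}:2  {5,6,7,8}:5
  |U|=5: {0,3,6,7,8}:5  {2,4,5,6,8}:2  {3,5,6,7,8}:9  {4,5,6,7,8}:7
  |U|=6: {0,3,5,6,7,8}:14  {1,2,4,5,6,8}:2  {2,4,5,6,7,8}:9  {3,4,5,6,7,8}:16
  |U|=7: {0,3,4,5,6,7,8}:30  {1,2,4,5,6,7,8}:11  {2,3,4,5,6,7,8}:25
  start at 0(k): 36
  start at 1(j): 55
sum over floor = 91

91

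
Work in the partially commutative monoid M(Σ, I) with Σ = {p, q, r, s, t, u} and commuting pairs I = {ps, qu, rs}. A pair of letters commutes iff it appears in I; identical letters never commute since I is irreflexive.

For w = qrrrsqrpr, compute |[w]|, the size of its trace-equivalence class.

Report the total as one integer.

0(q) covers ∅
1(r) covers 0:q
2(r) covers 1:r
3(r) covers 2:r
4(s) covers 0:q
5(q) covers 3:r, 4:s
6(r) covers 5:q
7(p) covers 6:r
8(r) covers 7:p
floor of heap: 0:q
completions by unplaced set U, small U first (add the entries for U minus each lowest piece of U):
  |U|=1: {8}:1
  |U|=2: {7,8}:1
  |U|=3: {6,7,8}:1
  |U|=4: {5,6,7,8}:1
  |U|=5: {3,5,6,7,8}:1  {4,5,6,7,8}:1
  |U|=6: {2,3,5,6,7,8}:1  {3,4,5,6,7,8}:2
  |U|=7: {1,2,3,5,6,7,8}:1  {2,3,4,5,6,7,8}:3
  start at 0(q): 4

4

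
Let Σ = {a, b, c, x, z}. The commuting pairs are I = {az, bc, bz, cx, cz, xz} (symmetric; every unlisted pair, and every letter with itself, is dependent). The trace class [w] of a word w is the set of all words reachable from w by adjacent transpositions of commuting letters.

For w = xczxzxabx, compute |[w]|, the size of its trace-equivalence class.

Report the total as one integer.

drop 0:x onto floor
drop 1:c onto floor
drop 2:z onto floor
drop 3:x onto {0:x}
drop 4:z onto {2:z}
drop 5:x onto {3:x}
drop 6:a onto {1:c, 5:x}
drop 7:b onto {6:a}
drop 8:x onto {7:b}
ground layer = {0:x, 1:c, 2:z}
drop-orders for the pieces not yet dropped (sum over which currently-grounded one goes next):
  1 to go: {4} 1  {8} 1
  2 to go: {2,4} 1  {4,8} 2  {7,8} 1
  3 to go: {2,4,8} 3  {4,7,8} 3  {6,7,8} 1
  4 to go: {1,6,7,8} 1  {2,4,7,8} 6  {4,6,7,8} 4  {5,6,7,8} 1
  5 to go: {1,4,6,7,8} 5  {1,5,6,7,8} 2  {2,4,6,7,8} 10  {3,5,6,7,8} 1  {4,5,6,7,8} 5
  6 to go: {0,3,5,6,7,8} 1  {1,2,4,6,7,8} 15  {1,3,5,6,7,8} 3  {1,4,5,6,7,8} 12  {2,4,5,6,7,8} 15  {3,4,5,6,7,8} 6
  7 to go: {0,1,3,5,6,7,8} 4  {0,3,4,5,6,7,8} 7  {1,2,4,5,6,7,8} 42  {1,3,4,5,6,7,8} 21  {2,3,4,5,6,7,8} 21
  if 0:x drops first: 84 orders
  if 1:c drops first: 28 orders
  if 2:z drops first: 32 orders
heap linearizations: 144

144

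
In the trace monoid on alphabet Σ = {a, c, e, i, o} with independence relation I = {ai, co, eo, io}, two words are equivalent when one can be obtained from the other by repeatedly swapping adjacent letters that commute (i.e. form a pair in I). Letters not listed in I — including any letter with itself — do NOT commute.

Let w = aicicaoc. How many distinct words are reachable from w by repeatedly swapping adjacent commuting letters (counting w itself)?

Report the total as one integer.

piece 0:a — minimal
piece 1:i — minimal
piece 2:c rests on {0:a, 1:i}
piece 3:i rests on {2:c}
piece 4:c rests on {3:i}
piece 5:a rests on {4:c}
piece 6:o rests on {5:a}
piece 7:c rests on {5:a}
minimal pieces: {0:a, 1:i}
ways to finish when only these pieces remain (= sum over removing one remaining piece with nothing left below it):
  1 left: {6}→1  {7}→1
  2 left: {6,7}→2
  3 left: {5,6,7}→2
  4 left: {4,5,6,7}→2
  5 left: {3,4,5,6,7}→2
  6 left: {2,3,4,5,6,7}→2
  placing 0:a first → 2 extensions
  placing 1:i first → 2 extensions
total linear extensions = 4

4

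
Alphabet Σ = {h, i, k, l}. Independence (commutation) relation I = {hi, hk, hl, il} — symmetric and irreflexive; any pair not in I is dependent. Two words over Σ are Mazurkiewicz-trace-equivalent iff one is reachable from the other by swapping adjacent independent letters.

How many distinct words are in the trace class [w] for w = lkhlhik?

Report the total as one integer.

0(l) covers ∅
1(k) covers 0:l
2(h) covers ∅
3(l) covers 1:k
4(h) covers 2:h
5(i) covers 1:k
6(k) covers 3:l, 5:i
floor of heap: 0:l, 2:h
completions by unplaced set U, small U first (add the entries for U minus each lowest piece of U):
  |U|=1: {4}:1  {6}:1
  |U|=2: {2,4}:1  {3,6}:1  {4,6}:2  {5,6}:1
  |U|=3: {2,4,6}:3  {3,4,6}:3  {3,5,6}:2  {4,5,6}:3
  |U|=4: {1,3,5,6}:2  {2,3,4,6}:6  {2,4,5,6}:6  {3,4,5,6}:8
  |U|=5: {0,1,3,5,6}:2  {1,3,4,5,6}:10  {2,3,4,5,6}:20
  start at 0(l): 30
  start at 2(h): 12
sum over floor = 42

42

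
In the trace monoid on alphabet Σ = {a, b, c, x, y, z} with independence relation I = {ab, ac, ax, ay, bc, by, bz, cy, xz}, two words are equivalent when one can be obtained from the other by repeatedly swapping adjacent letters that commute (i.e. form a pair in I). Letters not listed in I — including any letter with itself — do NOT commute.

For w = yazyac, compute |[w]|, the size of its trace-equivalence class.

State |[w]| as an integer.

12

piece 0:y — minimal
piece 1:a — minimal
piece 2:z rests on {0:y, 1:a}
piece 3:y rests on {2:z}
piece 4:a rests on {2:z}
piece 5:c rests on {2:z}
minimal pieces: {0:y, 1:a}
ways to finish when only these pieces remain (= sum over removing one remaining piece with nothing left below it):
  1 left: {3}→1  {4}→1  {5}→1
  2 left: {3,4}→2  {3,5}→2  {4,5}→2
  3 left: {3,4,5}→6
  4 left: {2,3,4,5}→6
  placing 0:y first → 6 extensions
  placing 1:a first → 6 extensions
total linear extensions = 12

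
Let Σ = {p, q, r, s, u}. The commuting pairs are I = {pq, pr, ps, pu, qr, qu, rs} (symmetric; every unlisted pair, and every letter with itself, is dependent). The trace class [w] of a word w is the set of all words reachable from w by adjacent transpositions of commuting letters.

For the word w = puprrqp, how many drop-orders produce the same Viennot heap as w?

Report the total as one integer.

drop 0:p onto floor
drop 1:u onto floor
drop 2:p onto {0:p}
drop 3:r onto {1:u}
drop 4:r onto {3:r}
drop 5:q onto floor
drop 6:p onto {2:p}
ground layer = {0:p, 1:u, 5:q}
drop-orders for the pieces not yet dropped (sum over which currently-grounded one goes next):
  1 to go: {4} 1  {5} 1  {6} 1
  2 to go: {2,6} 1  {3,4} 1  {4,5} 2  {4,6} 2  {5,6} 2
  3 to go: {0,2,6} 1  {1,3,4} 1  {2,4,6} 3  {2,5,6} 3  {3,4,5} 3  {3,4,6} 3  {4,5,6} 6
  4 to go: {0,2,4,6} 4  {0,2,5,6} 4  {1,3,4,5} 4  {1,3,4,6} 4  {2,3,4,6} 6  {2,4,5,6} 12  {3,4,5,6} 12
  5 to go: {0,2,3,4,6} 10  {0,2,4,5,6} 20  {1,2,3,4,6} 10  {1,3,4,5,6} 20  {2,3,4,5,6} 30
  if 0:p drops first: 60 orders
  if 1:u drops first: 60 orders
  if 5:q drops first: 20 orders
heap linearizations: 140

140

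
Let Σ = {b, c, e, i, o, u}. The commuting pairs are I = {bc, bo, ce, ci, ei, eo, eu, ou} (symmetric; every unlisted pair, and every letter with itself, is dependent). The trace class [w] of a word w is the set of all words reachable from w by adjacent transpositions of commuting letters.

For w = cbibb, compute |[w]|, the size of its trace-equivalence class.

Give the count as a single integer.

5

#0=c has no predecessor
#1=b has no predecessor
#2=i depends on [1:b]
#3=b depends on [2:i]
#4=b depends on [3:b]
sources: [0:c, 1:b]
N(rest) = Σ N(rest − s) over sources s of rest; N(one piece) = 1:
  size 1 → [0]=1  [4]=1
  size 2 → [0,4]=2  [3,4]=1
  size 3 → [0,3,4]=3  [2,3,4]=1
  first=0(c) contributes 1
  first=1(b) contributes 4
|[w]| = 5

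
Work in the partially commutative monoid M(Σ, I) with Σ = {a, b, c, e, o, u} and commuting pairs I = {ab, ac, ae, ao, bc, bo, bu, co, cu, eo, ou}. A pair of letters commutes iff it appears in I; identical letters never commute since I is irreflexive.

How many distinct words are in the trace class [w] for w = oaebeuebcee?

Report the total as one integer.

88

0(o) covers ∅
1(a) covers ∅
2(e) covers ∅
3(b) covers 2:e
4(e) covers 3:b
5(u) covers 1:a, 4:e
6(e) covers 5:u
7(b) covers 6:e
8(c) covers 6:e
9(e) covers 7:b, 8:c
10(e) covers 9:e
floor of heap: 0:o, 1:a, 2:e
completions by unplaced set U, small U first (add the entries for U minus each lowest piece of U):
  |U|=1: {0}:1  {10}:1
  |U|=2: {0,10}:2  {9,10}:1
  |U|=3: {0,9,10}:3  {7,9,10}:1  {8,9,10}:1
  |U|=4: {0,7,9,10}:4  {0,8,9,10}:4  {7,8,9,10}:2
  |U|=5: {0,7,8,9,10}:10  {6,7,8,9,10}:2
  |U|=6: {0,6,7,8,9,10}:12  {5,6,7,8,9,10}:2
  |U|=7: {0,5,6,7,8,9,10}:14  {1,5,6,7,8,9,10}:2  {4,5,6,7,8,9,10}:2
  |U|=8: {0,1,5,6,7,8,9,10}:16  {0,4,5,6,7,8,9,10}:16  {1,4,5,6,7,8,9,10}:4  {3,4,5,6,7,8,9,10}:2
  |U|=9: {0,1,4,5,6,7,8,9,10}:36  {0,3,4,5,6,7,8,9,10}:18  {1,3,4,5,6,7,8,9,10}:6  {2,3,4,5,6,7,8,9,10}:2
  start at 0(o): 8
  start at 1(a): 20
  start at 2(e): 60
sum over floor = 88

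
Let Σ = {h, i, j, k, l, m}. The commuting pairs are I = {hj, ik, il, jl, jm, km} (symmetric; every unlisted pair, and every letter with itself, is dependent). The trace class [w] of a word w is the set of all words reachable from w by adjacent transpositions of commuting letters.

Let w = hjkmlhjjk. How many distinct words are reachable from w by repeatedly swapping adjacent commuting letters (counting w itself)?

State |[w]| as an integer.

piece 0:h — minimal
piece 1:j — minimal
piece 2:k rests on {0:h, 1:j}
piece 3:m rests on {0:h}
piece 4:l rests on {2:k, 3:m}
piece 5:h rests on {4:l}
piece 6:j rests on {2:k}
piece 7:j rests on {6:j}
piece 8:k rests on {5:h, 7:j}
minimal pieces: {0:h, 1:j}
ways to finish when only these pieces remain (= sum over removing one remaining piece with nothing left below it):
  1 left: {8}→1
  2 left: {5,8}→1  {7,8}→1
  3 left: {4,5,8}→1  {5,7,8}→2  {6,7,8}→1
  4 left: {3,4,5,8}→1  {4,5,7,8}→3  {5,6,7,8}→3
  5 left: {3,4,5,7,8}→4  {4,5,6,7,8}→6
  6 left: {2,4,5,6,7,8}→6  {3,4,5,6,7,8}→10
  7 left: {1,2,4,5,6,7,8}→6  {2,3,4,5,6,7,8}→16
  placing 0:h first → 22 extensions
  placing 1:j first → 16 extensions
total linear extensions = 38

38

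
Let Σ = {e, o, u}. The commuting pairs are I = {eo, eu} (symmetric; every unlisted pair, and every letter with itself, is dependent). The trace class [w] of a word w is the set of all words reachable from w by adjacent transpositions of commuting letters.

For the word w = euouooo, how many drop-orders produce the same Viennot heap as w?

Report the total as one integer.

#0=e has no predecessor
#1=u has no predecessor
#2=o depends on [1:u]
#3=u depends on [2:o]
#4=o depends on [3:u]
#5=o depends on [4:o]
#6=o depends on [5:o]
sources: [0:e, 1:u]
N(rest) = Σ N(rest − s) over sources s of rest; N(one piece) = 1:
  size 1 → [0]=1  [6]=1
  size 2 → [0,6]=2  [5,6]=1
  size 3 → [0,5,6]=3  [4,5,6]=1
  size 4 → [0,4,5,6]=4  [3,4,5,6]=1
  size 5 → [0,3,4,5,6]=5  [2,3,4,5,6]=1
  first=0(e) contributes 1
  first=1(u) contributes 6
|[w]| = 7

7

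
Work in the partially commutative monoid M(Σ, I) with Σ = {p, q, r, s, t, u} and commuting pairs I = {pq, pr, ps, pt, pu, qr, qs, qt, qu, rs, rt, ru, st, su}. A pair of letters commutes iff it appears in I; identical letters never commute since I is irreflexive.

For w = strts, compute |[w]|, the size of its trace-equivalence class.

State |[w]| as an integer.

30

drop 0:s onto floor
drop 1:t onto floor
drop 2:r onto floor
drop 3:t onto {1:t}
drop 4:s onto {0:s}
ground layer = {0:s, 1:t, 2:r}
drop-orders for the pieces not yet dropped (sum over which currently-grounded one goes next):
  1 to go: {2} 1  {3} 1  {4} 1
  2 to go: {0,4} 1  {1,3} 1  {2,3} 2  {2,4} 2  {3,4} 2
  3 to go: {0,2,4} 3  {0,3,4} 3  {1,2,3} 3  {1,3,4} 3  {2,3,4} 6
  if 0:s drops first: 12 orders
  if 1:t drops first: 12 orders
  if 2:r drops first: 6 orders
heap linearizations: 30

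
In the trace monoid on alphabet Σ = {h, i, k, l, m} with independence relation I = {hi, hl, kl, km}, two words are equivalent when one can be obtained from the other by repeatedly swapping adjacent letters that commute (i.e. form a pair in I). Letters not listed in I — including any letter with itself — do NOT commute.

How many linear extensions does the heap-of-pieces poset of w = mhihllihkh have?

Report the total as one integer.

piece 0:m — minimal
piece 1:h rests on {0:m}
piece 2:i rests on {0:m}
piece 3:h rests on {1:h}
piece 4:l rests on {2:i}
piece 5:l rests on {4:l}
piece 6:i rests on {5:l}
piece 7:h rests on {3:h}
piece 8:k rests on {6:i, 7:h}
piece 9:h rests on {8:k}
minimal pieces: {0:m}
ways to finish when only these pieces remain (= sum over removing one remaining piece with nothing left below it):
  1 left: {9}→1
  2 left: {8,9}→1
  3 left: {6,8,9}→1  {7,8,9}→1
  4 left: {3,7,8,9}→1  {5,6,8,9}→1  {6,7,8,9}→2
  5 left: {1,3,7,8,9}→1  {3,6,7,8,9}→3  {4,5,6,8,9}→1  {5,6,7,8,9}→3
  6 left: {1,3,6,7,8,9}→4  {2,4,5,6,8,9}→1  {3,5,6,7,8,9}→6  {4,5,6,7,8,9}→4
  7 left: {1,3,5,6,7,8,9}→10  {2,4,5,6,7,8,9}→5  {3,4,5,6,7,8,9}→10
  8 left: {1,3,4,5,6,7,8,9}→20  {2,3,4,5,6,7,8,9}→15
  placing 0:m first → 35 extensions

35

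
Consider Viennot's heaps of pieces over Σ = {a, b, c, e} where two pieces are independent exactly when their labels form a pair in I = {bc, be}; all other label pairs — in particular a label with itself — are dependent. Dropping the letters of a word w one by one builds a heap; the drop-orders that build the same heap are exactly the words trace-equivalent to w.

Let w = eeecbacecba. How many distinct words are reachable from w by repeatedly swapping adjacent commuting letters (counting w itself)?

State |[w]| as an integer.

20

piece 0:e — minimal
piece 1:e rests on {0:e}
piece 2:e rests on {1:e}
piece 3:c rests on {2:e}
piece 4:b — minimal
piece 5:a rests on {3:c, 4:b}
piece 6:c rests on {5:a}
piece 7:e rests on {6:c}
piece 8:c rests on {7:e}
piece 9:b rests on {5:a}
piece 10:a rests on {8:c, 9:b}
minimal pieces: {0:e, 4:b}
ways to finish when only these pieces remain (= sum over removing one remaining piece with nothing left below it):
  1 left: {10}→1
  2 left: {8,10}→1  {9,10}→1
  3 left: {7,8,10}→1  {8,9,10}→2
  4 left: {6,7,8,10}→1  {7,8,9,10}→3
  5 left: {6,7,8,9,10}→4
  6 left: {5,6,7,8,9,10}→4
  7 left: {3,5,6,7,8,9,10}→4  {4,5,6,7,8,9,10}→4
  8 left: {2,3,5,6,7,8,9,10}→4  {3,4,5,6,7,8,9,10}→8
  9 left: {1,2,3,5,6,7,8,9,10}→4  {2,3,4,5,6,7,8,9,10}→12
  placing 0:e first → 16 extensions
  placing 4:b first → 4 extensions
total linear extensions = 20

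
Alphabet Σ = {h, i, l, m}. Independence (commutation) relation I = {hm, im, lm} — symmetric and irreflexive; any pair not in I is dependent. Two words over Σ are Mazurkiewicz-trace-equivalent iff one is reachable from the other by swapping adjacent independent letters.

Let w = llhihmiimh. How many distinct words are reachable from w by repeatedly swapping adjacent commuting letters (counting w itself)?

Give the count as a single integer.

piece 0:l — minimal
piece 1:l rests on {0:l}
piece 2:h rests on {1:l}
piece 3:i rests on {2:h}
piece 4:h rests on {3:i}
piece 5:m — minimal
piece 6:i rests on {4:h}
piece 7:i rests on {6:i}
piece 8:m rests on {5:m}
piece 9:h rests on {7:i}
minimal pieces: {0:l, 5:m}
ways to finish when only these pieces remain (= sum over removing one remaining piece with nothing left below it):
  1 left: {8}→1  {9}→1
  2 left: {5,8}→1  {7,9}→1  {8,9}→2
  3 left: {5,8,9}→3  {6,7,9}→1  {7,8,9}→3
  4 left: {4,6,7,9}→1  {5,7,8,9}→6  {6,7,8,9}→4
  5 left: {3,4,6,7,9}→1  {4,6,7,8,9}→5  {5,6,7,8,9}→10
  6 left: {2,3,4,6,7,9}→1  {3,4,6,7,8,9}→6  {4,5,6,7,8,9}→15
  7 left: {1,2,3,4,6,7,9}→1  {2,3,4,6,7,8,9}→7  {3,4,5,6,7,8,9}→21
  8 left: {0,1,2,3,4,6,7,9}→1  {1,2,3,4,6,7,8,9}→8  {2,3,4,5,6,7,8,9}→28
  placing 0:l first → 36 extensions
  placing 5:m first → 9 extensions
total linear extensions = 45

45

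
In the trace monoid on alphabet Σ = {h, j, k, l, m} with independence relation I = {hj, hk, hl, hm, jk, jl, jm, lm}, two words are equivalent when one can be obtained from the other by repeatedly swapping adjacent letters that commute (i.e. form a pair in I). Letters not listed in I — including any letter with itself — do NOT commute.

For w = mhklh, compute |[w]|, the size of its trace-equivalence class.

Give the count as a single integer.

0(m) covers ∅
1(h) covers ∅
2(k) covers 0:m
3(l) covers 2:k
4(h) covers 1:h
floor of heap: 0:m, 1:h
completions by unplaced set U, small U first (add the entries for U minus each lowest piece of U):
  |U|=1: {3}:1  {4}:1
  |U|=2: {1,4}:1  {2,3}:1  {3,4}:2
  |U|=3: {0,2,3}:1  {1,3,4}:3  {2,3,4}:3
  start at 0(m): 6
  start at 1(h): 4
sum over floor = 10

10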